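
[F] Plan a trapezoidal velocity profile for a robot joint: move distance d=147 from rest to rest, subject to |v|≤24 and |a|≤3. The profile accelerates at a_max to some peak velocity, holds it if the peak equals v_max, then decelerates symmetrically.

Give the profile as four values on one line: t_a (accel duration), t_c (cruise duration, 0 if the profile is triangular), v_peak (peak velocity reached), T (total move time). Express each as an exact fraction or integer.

t_a=7 t_c=0 v_peak=21 T=14

(v_max)²/a_max = 24²/3 = 192
147 < 192 → triangular
v_peak = √(147·3) = √441 = 21
t_a = 21/3 = 7; t_c = 0
T = 2·7 = 14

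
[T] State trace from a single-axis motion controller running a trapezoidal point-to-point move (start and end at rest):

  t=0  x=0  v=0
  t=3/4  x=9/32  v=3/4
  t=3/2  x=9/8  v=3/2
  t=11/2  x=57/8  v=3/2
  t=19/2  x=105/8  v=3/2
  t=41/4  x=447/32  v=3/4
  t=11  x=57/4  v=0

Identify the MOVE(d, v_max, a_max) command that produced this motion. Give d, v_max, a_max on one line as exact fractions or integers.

final state: t=11, x=57/4, v=0 → d = 57/4
a_max = (3/4−0)/(3/4−0) = 1
max v = 3/2 over t∈[3/2,19/2] → v_max = 3/2
check: 3/2·(3/2+8) = 57/4 ✓

d=57/4 v_max=3/2 a_max=1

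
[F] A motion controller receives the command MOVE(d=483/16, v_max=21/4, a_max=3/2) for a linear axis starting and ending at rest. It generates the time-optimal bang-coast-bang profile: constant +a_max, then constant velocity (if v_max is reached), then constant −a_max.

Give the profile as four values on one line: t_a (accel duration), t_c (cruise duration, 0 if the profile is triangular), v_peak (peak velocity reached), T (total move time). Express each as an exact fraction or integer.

(v_max)²/a_max = (21/4)²/(3/2) = 147/8
483/16 ≥ 147/8 so v_max reached
t_a = (21/4)/(3/2) = 7/2; v_peak = 21/4
d_cruise = 483/16 − 147/8 = 189/16; t_c = (189/16)/(21/4) = 9/4
T = 2·7/2 + 9/4 = 37/4

t_a=7/2 t_c=9/4 v_peak=21/4 T=37/4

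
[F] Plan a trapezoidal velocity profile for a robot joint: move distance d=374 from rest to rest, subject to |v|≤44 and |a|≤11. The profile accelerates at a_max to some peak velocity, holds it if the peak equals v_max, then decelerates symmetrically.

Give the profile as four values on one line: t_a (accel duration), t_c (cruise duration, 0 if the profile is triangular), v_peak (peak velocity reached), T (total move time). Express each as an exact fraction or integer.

v_max²/a_max = 44²/11 = 176
374 ≥ 176 → trapezoidal
t_a = 44/11 = 4; v_peak = 44
d_cruise = 374 − 176 = 198; t_c = 198/44 = 9/2
T = 2·4 + 9/2 = 25/2

t_a=4 t_c=9/2 v_peak=44 T=25/2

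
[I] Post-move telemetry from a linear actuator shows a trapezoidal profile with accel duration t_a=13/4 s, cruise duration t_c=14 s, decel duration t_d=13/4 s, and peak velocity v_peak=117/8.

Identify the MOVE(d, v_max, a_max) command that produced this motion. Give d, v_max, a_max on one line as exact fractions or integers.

d=8073/32 v_max=117/8 a_max=9/2

a_max = (117/8)/(13/4) = 9/2
d_a = ½·117/8·13/4 = 1521/64; d_c = 117/8·14 = 819/4
d = 2·1521/64 + 819/4 = 8073/32
t_c = 14 > 0 → v_max = v_peak = 117/8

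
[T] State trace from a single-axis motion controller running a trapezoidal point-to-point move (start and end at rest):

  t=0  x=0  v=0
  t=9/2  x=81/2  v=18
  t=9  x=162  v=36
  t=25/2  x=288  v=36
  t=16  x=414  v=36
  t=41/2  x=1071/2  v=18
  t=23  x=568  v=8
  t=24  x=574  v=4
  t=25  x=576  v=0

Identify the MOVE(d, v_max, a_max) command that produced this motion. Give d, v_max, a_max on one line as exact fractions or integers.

final state: t=25, x=576, v=0 → d = 576
a_max = (18−0)/(9/2−0) = 4
max v = 36 over t∈[9,16] → v_max = 36
check: 36·(9+7) = 576 ✓

d=576 v_max=36 a_max=4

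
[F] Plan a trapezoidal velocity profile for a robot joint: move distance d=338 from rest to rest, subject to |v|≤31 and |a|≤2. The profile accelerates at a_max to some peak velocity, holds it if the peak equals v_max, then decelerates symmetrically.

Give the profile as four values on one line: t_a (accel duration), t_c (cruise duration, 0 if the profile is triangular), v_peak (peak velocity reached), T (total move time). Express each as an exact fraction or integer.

t_a=13 t_c=0 v_peak=26 T=26

vₘ²/aₘ = 31²/2 = 961/2
338 < 961/2 ⇒ no cruise
v_peak = √(338·2) = √676 = 26
t_a = 26/2 = 13; t_c = 0
T = 2·13 = 26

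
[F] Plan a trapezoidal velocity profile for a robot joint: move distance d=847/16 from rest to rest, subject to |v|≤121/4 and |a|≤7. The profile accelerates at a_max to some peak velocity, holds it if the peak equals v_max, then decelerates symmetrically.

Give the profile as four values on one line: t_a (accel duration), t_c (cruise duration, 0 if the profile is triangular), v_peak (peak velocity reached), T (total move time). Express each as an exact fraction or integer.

t_a=11/4 t_c=0 v_peak=77/4 T=11/2

(v_max)²/a_max = (121/4)²/7 = 14641/112
847/16 < 14641/112 ⇒ no cruise
v_peak = √(847/16·7) = √(5929/16) = 77/4
t_a = (77/4)/7 = 11/4; t_c = 0
T = 2·11/4 = 11/2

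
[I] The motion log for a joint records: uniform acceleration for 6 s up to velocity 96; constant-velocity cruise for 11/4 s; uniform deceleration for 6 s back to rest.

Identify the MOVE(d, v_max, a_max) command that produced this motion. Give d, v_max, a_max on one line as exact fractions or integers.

d=840 v_max=96 a_max=16

a_max = 96/6 = 16
d_a = ½·96·6 = 288; d_c = 96·11/4 = 264
d = 2·288 + 264 = 840
t_c = 11/4 > 0 → v_max = v_peak = 96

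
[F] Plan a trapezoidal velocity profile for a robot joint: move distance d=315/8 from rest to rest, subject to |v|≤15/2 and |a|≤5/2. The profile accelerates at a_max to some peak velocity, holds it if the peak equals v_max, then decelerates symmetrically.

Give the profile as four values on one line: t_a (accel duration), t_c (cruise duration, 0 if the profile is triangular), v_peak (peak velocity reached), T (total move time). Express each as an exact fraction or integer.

vₘ²/aₘ = (15/2)²/(5/2) = 45/2
315/8 ≥ 45/2 ⇒ cruise phase
t_a = (15/2)/(5/2) = 3; v_peak = 15/2
d_cruise = 315/8 − 45/2 = 135/8; t_c = (135/8)/(15/2) = 9/4
T = 2·3 + 9/4 = 33/4

t_a=3 t_c=9/4 v_peak=15/2 T=33/4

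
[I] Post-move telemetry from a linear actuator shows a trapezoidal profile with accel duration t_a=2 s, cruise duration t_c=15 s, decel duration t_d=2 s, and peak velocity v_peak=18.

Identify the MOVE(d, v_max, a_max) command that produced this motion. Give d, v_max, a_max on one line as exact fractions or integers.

a_max = 18/2 = 9
d_a = ½·18·2 = 18; d_c = 18·15 = 270
d = 2·18 + 270 = 306
t_c = 15 > 0 ⇒ limit active, v_max = 18

d=306 v_max=18 a_max=9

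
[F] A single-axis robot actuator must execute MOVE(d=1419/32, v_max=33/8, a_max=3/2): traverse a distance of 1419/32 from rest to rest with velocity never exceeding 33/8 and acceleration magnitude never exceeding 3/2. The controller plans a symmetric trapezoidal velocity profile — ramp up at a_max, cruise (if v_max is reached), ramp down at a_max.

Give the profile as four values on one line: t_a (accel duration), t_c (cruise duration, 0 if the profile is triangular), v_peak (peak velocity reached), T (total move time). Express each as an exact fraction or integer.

t_a=11/4 t_c=8 v_peak=33/8 T=27/2

vₘ²/aₘ = (33/8)²/(3/2) = 363/32
1419/32 ≥ 363/32 so v_max reached
t_a = (33/8)/(3/2) = 11/4; v_peak = 33/8
d_cruise = 1419/32 − 363/32 = 33; t_c = 33/(33/8) = 8
T = 2·11/4 + 8 = 27/2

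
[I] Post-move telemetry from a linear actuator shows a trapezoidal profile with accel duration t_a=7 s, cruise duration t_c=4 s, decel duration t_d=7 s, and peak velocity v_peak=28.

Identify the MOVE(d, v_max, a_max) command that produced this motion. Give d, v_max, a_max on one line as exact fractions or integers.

a_max = 28/7 = 4
d_a = ½·28·7 = 98; d_c = 28·4 = 112
d = 2·98 + 112 = 308
t_c = 4 > 0 → v_max = v_peak = 28

d=308 v_max=28 a_max=4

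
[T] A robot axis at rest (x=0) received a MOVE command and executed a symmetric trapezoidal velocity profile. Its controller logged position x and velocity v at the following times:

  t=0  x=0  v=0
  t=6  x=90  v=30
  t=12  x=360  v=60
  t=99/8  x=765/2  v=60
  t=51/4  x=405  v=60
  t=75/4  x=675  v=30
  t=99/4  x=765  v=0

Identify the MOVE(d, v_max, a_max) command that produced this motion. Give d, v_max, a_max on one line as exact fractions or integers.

final state: t=99/4, x=765, v=0 → d = 765
a_max = (30−0)/(6−0) = 5
max v = 60 over t∈[12,51/4] → v_max = 60
check: 60·(12+3/4) = 765 ✓

d=765 v_max=60 a_max=5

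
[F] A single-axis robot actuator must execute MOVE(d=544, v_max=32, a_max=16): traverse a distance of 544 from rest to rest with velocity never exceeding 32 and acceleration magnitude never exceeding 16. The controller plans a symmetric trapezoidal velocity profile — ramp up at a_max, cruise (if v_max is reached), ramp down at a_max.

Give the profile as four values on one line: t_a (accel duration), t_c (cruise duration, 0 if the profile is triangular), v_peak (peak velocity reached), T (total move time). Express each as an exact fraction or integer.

v_max²/a_max = 32²/16 = 64
544 ≥ 64 so v_max reached
t_a = 32/16 = 2; v_peak = 32
d_cruise = 544 − 64 = 480; t_c = 480/32 = 15
T = 2·2 + 15 = 19

t_a=2 t_c=15 v_peak=32 T=19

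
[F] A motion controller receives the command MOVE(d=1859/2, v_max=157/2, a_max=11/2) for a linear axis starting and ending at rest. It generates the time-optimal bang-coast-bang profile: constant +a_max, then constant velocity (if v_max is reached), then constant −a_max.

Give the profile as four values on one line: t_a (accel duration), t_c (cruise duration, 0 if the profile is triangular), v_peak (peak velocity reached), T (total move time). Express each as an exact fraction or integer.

vₘ²/aₘ = (157/2)²/(11/2) = 24649/22
1859/2 < 24649/22 ⇒ no cruise
v_peak = √(1859/2·11/2) = √(20449/4) = 143/2
t_a = (143/2)/(11/2) = 13; t_c = 0
T = 2·13 = 26

t_a=13 t_c=0 v_peak=143/2 T=26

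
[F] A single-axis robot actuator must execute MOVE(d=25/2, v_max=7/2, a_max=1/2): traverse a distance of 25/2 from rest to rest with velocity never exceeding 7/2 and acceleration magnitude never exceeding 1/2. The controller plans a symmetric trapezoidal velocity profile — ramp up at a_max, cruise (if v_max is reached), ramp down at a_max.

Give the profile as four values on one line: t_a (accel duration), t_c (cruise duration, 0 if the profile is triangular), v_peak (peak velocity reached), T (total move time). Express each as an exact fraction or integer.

(v_max)²/a_max = (7/2)²/(1/2) = 49/2
25/2 < 49/2 so t_c = 0
v_peak = √(25/2·1/2) = √(25/4) = 5/2
t_a = (5/2)/(1/2) = 5; t_c = 0
T = 2·5 = 10

t_a=5 t_c=0 v_peak=5/2 T=10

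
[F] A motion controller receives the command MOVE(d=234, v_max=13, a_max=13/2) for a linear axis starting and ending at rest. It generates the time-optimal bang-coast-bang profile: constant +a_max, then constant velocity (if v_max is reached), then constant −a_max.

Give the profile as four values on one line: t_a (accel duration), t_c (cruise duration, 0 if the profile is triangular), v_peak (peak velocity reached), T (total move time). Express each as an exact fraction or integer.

(v_max)²/a_max = 13²/(13/2) = 26
234 ≥ 26 so v_max reached
t_a = 13/(13/2) = 2; v_peak = 13
d_cruise = 234 − 26 = 208; t_c = 208/13 = 16
T = 2·2 + 16 = 20

t_a=2 t_c=16 v_peak=13 T=20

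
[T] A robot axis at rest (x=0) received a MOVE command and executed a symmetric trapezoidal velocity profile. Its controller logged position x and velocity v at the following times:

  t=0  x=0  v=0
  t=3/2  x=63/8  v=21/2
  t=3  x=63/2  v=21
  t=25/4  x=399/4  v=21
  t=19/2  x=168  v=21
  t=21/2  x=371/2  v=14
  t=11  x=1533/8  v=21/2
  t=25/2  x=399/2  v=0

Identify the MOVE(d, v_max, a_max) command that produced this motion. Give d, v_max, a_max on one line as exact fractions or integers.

final state: t=25/2, x=399/2, v=0 → d = 399/2
a_max = (21/2−0)/(3/2−0) = 7
max v = 21 over t∈[3,19/2] → v_max = 21
check: 21·(3+13/2) = 399/2 ✓

d=399/2 v_max=21 a_max=7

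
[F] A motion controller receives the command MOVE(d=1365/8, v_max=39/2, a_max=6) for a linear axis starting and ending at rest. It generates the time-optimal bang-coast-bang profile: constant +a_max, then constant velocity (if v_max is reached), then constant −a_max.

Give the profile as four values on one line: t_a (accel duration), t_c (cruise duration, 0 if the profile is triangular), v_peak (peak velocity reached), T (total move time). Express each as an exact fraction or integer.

vₘ²/aₘ = (39/2)²/6 = 507/8
1365/8 ≥ 507/8 → trapezoidal
t_a = (39/2)/6 = 13/4; v_peak = 39/2
d_cruise = 1365/8 − 507/8 = 429/4; t_c = (429/4)/(39/2) = 11/2
T = 2·13/4 + 11/2 = 12

t_a=13/4 t_c=11/2 v_peak=39/2 T=12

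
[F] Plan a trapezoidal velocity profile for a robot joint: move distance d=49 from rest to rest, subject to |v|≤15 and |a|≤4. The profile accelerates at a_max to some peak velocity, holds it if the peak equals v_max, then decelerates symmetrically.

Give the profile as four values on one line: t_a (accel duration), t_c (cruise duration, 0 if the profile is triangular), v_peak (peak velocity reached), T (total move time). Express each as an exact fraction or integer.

v_max²/a_max = 15²/4 = 225/4
49 < 225/4 so t_c = 0
v_peak = √(49·4) = √196 = 14
t_a = 14/4 = 7/2; t_c = 0
T = 2·7/2 = 7

t_a=7/2 t_c=0 v_peak=14 T=7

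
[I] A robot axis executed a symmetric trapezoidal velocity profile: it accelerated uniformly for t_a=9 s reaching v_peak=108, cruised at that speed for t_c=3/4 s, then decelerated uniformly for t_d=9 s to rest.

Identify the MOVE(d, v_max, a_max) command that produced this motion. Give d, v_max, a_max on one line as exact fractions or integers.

a_max = 108/9 = 12
d_a = ½·108·9 = 486; d_c = 108·3/4 = 81
d = 2·486 + 81 = 1053
t_c = 3/4 > 0 ⇒ limit active, v_max = 108

d=1053 v_max=108 a_max=12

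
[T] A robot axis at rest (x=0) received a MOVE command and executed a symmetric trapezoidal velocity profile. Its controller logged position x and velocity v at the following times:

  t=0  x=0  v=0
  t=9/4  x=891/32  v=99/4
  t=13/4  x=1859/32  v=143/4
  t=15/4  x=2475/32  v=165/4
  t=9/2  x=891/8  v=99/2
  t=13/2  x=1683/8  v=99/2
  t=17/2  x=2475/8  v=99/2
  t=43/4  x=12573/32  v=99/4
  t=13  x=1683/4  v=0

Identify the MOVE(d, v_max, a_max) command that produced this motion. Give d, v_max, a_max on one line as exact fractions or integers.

final state: t=13, x=1683/4, v=0 → d = 1683/4
a_max = (99/4−0)/(9/4−0) = 11
max v = 99/2 over t∈[9/2,17/2] → v_max = 99/2
check: 99/2·(9/2+4) = 1683/4 ✓

d=1683/4 v_max=99/2 a_max=11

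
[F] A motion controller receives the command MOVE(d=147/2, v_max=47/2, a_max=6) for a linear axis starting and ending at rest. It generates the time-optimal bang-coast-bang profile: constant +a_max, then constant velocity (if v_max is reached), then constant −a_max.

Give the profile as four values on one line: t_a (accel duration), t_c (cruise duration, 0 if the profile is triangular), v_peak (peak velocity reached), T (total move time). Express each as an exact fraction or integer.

t_a=7/2 t_c=0 v_peak=21 T=7

v_max²/a_max = (47/2)²/6 = 2209/24
147/2 < 2209/24 → triangular
v_peak = √(147/2·6) = √441 = 21
t_a = 21/6 = 7/2; t_c = 0
T = 2·7/2 = 7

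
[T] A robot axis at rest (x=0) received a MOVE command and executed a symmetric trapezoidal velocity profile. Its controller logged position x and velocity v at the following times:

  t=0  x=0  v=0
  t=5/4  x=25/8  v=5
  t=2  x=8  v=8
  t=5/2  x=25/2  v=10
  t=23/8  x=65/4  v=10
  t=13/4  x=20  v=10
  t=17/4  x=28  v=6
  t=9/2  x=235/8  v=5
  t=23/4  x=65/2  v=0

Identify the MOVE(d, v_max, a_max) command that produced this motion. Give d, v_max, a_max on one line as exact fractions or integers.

final state: t=23/4, x=65/2, v=0 → d = 65/2
a_max = (5−0)/(5/4−0) = 4
max v = 10 over t∈[5/2,13/4] → v_max = 10
check: 10·(5/2+3/4) = 65/2 ✓

d=65/2 v_max=10 a_max=4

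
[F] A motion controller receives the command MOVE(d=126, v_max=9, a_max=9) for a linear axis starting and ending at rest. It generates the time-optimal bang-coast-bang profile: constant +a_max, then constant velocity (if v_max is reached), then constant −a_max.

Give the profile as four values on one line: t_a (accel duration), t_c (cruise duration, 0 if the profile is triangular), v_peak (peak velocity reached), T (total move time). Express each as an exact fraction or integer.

t_a=1 t_c=13 v_peak=9 T=15

v_max²/a_max = 9²/9 = 9
126 ≥ 9 → trapezoidal
t_a = 9/9 = 1; v_peak = 9
d_cruise = 126 − 9 = 117; t_c = 117/9 = 13
T = 2·1 + 13 = 15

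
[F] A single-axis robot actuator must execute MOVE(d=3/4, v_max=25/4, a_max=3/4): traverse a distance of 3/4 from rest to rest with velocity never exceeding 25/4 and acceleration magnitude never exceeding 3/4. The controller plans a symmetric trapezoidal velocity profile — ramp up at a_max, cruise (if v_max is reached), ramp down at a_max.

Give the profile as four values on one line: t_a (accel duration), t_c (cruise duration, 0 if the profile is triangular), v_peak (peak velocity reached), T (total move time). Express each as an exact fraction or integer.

(v_max)²/a_max = (25/4)²/(3/4) = 625/12
3/4 < 625/12 so t_c = 0
v_peak = √(3/4·3/4) = √(9/16) = 3/4
t_a = (3/4)/(3/4) = 1; t_c = 0
T = 2·1 = 2

t_a=1 t_c=0 v_peak=3/4 T=2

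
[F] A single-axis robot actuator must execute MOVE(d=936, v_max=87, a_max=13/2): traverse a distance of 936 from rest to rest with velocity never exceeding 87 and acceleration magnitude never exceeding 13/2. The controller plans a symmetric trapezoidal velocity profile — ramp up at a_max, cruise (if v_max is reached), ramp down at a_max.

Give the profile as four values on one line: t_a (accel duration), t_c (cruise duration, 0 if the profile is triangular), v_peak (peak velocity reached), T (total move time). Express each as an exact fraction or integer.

(v_max)²/a_max = 87²/(13/2) = 15138/13
936 < 15138/13 ⇒ no cruise
v_peak = √(936·13/2) = √6084 = 78
t_a = 78/(13/2) = 12; t_c = 0
T = 2·12 = 24

t_a=12 t_c=0 v_peak=78 T=24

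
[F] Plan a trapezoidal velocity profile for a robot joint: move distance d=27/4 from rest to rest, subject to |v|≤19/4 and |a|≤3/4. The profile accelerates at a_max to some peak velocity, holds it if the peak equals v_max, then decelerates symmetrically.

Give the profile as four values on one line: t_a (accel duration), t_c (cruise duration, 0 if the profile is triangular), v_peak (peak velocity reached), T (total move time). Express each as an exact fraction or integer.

v_max²/a_max = (19/4)²/(3/4) = 361/12
27/4 < 361/12 so t_c = 0
v_peak = √(27/4·3/4) = √(81/16) = 9/4
t_a = (9/4)/(3/4) = 3; t_c = 0
T = 2·3 = 6

t_a=3 t_c=0 v_peak=9/4 T=6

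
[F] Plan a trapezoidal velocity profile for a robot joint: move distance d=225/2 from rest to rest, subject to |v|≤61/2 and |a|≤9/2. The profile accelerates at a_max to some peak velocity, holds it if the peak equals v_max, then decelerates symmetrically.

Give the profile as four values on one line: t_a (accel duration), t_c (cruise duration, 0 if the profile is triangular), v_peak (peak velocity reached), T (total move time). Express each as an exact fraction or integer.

t_a=5 t_c=0 v_peak=45/2 T=10

v_max²/a_max = (61/2)²/(9/2) = 3721/18
225/2 < 3721/18 so t_c = 0
v_peak = √(225/2·9/2) = √(2025/4) = 45/2
t_a = (45/2)/(9/2) = 5; t_c = 0
T = 2·5 = 10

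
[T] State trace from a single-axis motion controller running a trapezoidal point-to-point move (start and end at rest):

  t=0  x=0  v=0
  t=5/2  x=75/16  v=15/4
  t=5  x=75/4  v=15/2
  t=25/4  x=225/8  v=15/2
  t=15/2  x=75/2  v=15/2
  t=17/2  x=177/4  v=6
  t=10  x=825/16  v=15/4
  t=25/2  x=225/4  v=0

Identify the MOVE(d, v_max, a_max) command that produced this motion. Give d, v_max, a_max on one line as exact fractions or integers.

final state: t=25/2, x=225/4, v=0 → d = 225/4
a_max = (15/4−0)/(5/2−0) = 3/2
max v = 15/2 over t∈[5,15/2] → v_max = 15/2
check: 15/2·(5+5/2) = 225/4 ✓

d=225/4 v_max=15/2 a_max=3/2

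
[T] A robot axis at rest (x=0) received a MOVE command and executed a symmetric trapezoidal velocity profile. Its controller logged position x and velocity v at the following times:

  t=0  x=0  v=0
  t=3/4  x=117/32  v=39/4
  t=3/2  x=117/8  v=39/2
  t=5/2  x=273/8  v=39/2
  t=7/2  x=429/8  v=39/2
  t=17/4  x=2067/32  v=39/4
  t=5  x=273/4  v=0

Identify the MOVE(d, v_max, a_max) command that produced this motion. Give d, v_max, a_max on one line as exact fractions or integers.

d=273/4 v_max=39/2 a_max=13

final state: t=5, x=273/4, v=0 → d = 273/4
a_max = (39/4−0)/(3/4−0) = 13
max v = 39/2 over t∈[3/2,7/2] → v_max = 39/2
check: 39/2·(3/2+2) = 273/4 ✓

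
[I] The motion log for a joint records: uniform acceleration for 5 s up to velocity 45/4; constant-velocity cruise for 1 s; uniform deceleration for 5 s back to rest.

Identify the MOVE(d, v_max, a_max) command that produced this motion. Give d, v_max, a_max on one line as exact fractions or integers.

a_max = (45/4)/5 = 9/4
d_a = ½·45/4·5 = 225/8; d_c = 45/4·1 = 45/4
d = 2·225/8 + 45/4 = 135/2
t_c = 1 > 0 → v_max = v_peak = 45/4

d=135/2 v_max=45/4 a_max=9/4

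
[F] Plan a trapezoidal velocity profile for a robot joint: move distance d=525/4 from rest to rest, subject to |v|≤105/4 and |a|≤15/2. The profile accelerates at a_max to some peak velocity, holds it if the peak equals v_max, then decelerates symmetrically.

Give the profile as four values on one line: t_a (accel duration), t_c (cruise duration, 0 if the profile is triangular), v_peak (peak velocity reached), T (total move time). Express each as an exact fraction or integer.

v_max²/a_max = (105/4)²/(15/2) = 735/8
525/4 ≥ 735/8 ⇒ cruise phase
t_a = (105/4)/(15/2) = 7/2; v_peak = 105/4
d_cruise = 525/4 − 735/8 = 315/8; t_c = (315/8)/(105/4) = 3/2
T = 2·7/2 + 3/2 = 17/2

t_a=7/2 t_c=3/2 v_peak=105/4 T=17/2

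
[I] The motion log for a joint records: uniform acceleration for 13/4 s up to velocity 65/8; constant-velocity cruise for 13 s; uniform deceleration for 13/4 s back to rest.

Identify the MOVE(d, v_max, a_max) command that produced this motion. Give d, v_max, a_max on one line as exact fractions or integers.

d=4225/32 v_max=65/8 a_max=5/2

a_max = (65/8)/(13/4) = 5/2
d_a = ½·65/8·13/4 = 845/64; d_c = 65/8·13 = 845/8
d = 2·845/64 + 845/8 = 4225/32
t_c = 13 > 0 ⇒ limit active, v_max = 65/8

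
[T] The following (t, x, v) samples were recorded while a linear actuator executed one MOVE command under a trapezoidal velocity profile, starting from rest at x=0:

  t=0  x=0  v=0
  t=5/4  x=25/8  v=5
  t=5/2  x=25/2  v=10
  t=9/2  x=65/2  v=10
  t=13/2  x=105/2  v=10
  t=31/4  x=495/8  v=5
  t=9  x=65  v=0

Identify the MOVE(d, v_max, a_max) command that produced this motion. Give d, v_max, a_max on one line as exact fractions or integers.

d=65 v_max=10 a_max=4

final state: t=9, x=65, v=0 → d = 65
a_max = (5−0)/(5/4−0) = 4
max v = 10 over t∈[5/2,13/2] → v_max = 10
check: 10·(5/2+4) = 65 ✓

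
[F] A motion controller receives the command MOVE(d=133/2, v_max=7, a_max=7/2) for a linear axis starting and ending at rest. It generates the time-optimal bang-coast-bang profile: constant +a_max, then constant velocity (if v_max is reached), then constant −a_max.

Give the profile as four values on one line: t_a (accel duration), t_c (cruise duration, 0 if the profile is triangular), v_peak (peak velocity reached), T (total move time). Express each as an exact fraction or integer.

vₘ²/aₘ = 7²/(7/2) = 14
133/2 ≥ 14 so v_max reached
t_a = 7/(7/2) = 2; v_peak = 7
d_cruise = 133/2 − 14 = 105/2; t_c = (105/2)/7 = 15/2
T = 2·2 + 15/2 = 23/2

t_a=2 t_c=15/2 v_peak=7 T=23/2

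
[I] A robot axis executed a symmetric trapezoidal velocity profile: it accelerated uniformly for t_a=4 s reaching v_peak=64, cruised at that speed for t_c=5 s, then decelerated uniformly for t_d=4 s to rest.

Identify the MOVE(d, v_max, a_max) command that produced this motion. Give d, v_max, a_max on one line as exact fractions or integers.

d=576 v_max=64 a_max=16

a_max = 64/4 = 16
d_a = ½·64·4 = 128; d_c = 64·5 = 320
d = 2·128 + 320 = 576
t_c = 5 > 0 so v_max = 64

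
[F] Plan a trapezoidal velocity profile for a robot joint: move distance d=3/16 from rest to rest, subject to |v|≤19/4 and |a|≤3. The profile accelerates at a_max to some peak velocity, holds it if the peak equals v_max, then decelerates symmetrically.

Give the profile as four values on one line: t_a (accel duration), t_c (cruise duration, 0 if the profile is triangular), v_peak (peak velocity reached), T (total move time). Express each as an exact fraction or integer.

t_a=1/4 t_c=0 v_peak=3/4 T=1/2

v_max²/a_max = (19/4)²/3 = 361/48
3/16 < 361/48 ⇒ no cruise
v_peak = √(3/16·3) = √(9/16) = 3/4
t_a = (3/4)/3 = 1/4; t_c = 0
T = 2·1/4 = 1/2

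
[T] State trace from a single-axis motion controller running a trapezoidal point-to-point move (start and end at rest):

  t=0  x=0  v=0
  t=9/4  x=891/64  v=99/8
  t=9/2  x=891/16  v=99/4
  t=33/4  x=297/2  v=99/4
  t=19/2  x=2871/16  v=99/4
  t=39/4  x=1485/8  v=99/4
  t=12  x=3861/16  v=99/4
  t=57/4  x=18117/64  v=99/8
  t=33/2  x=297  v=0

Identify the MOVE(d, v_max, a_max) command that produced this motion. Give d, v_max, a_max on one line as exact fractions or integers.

d=297 v_max=99/4 a_max=11/2

final state: t=33/2, x=297, v=0 → d = 297
a_max = (99/8−0)/(9/4−0) = 11/2
max v = 99/4 over t∈[9/2,12] → v_max = 99/4
check: 99/4·(9/2+15/2) = 297 ✓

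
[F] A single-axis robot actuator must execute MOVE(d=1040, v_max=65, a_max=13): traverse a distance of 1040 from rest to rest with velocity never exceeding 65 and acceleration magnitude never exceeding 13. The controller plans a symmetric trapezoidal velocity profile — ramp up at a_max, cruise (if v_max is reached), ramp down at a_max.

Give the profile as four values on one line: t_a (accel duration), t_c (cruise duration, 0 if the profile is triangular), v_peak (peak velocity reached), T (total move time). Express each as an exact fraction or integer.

(v_max)²/a_max = 65²/13 = 325
1040 ≥ 325 → trapezoidal
t_a = 65/13 = 5; v_peak = 65
d_cruise = 1040 − 325 = 715; t_c = 715/65 = 11
T = 2·5 + 11 = 21

t_a=5 t_c=11 v_peak=65 T=21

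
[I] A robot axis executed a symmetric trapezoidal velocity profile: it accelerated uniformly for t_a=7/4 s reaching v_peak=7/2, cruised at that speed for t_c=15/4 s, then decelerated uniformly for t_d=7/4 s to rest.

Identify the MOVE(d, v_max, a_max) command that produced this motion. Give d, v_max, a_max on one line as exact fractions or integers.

d=77/4 v_max=7/2 a_max=2

a_max = (7/2)/(7/4) = 2
d_a = ½·7/2·7/4 = 49/16; d_c = 7/2·15/4 = 105/8
d = 2·49/16 + 105/8 = 77/4
t_c = 15/4 > 0 → v_max = v_peak = 7/2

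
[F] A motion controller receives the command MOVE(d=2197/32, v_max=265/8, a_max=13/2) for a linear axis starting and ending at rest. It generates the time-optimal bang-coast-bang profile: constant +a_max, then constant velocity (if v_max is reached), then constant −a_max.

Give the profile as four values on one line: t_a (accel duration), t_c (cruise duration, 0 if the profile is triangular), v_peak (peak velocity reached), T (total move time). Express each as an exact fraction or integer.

t_a=13/4 t_c=0 v_peak=169/8 T=13/2

(v_max)²/a_max = (265/8)²/(13/2) = 70225/416
2197/32 < 70225/416 → triangular
v_peak = √(2197/32·13/2) = √(28561/64) = 169/8
t_a = (169/8)/(13/2) = 13/4; t_c = 0
T = 2·13/4 = 13/2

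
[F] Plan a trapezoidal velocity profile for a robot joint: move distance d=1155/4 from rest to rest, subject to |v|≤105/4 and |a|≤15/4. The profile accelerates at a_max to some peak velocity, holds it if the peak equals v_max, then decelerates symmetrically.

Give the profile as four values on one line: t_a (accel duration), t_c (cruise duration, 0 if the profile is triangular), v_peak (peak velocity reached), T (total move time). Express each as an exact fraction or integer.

t_a=7 t_c=4 v_peak=105/4 T=18

vₘ²/aₘ = (105/4)²/(15/4) = 735/4
1155/4 ≥ 735/4 → trapezoidal
t_a = (105/4)/(15/4) = 7; v_peak = 105/4
d_cruise = 1155/4 − 735/4 = 105; t_c = 105/(105/4) = 4
T = 2·7 + 4 = 18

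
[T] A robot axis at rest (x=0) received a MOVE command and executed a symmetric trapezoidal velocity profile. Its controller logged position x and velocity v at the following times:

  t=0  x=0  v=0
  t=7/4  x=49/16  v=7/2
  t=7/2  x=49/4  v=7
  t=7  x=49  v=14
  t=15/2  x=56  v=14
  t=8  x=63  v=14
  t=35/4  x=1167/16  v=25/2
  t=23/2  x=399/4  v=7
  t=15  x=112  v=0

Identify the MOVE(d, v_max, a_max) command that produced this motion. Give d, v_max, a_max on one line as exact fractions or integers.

d=112 v_max=14 a_max=2

final state: t=15, x=112, v=0 → d = 112
a_max = (7/2−0)/(7/4−0) = 2
max v = 14 over t∈[7,8] → v_max = 14
check: 14·(7+1) = 112 ✓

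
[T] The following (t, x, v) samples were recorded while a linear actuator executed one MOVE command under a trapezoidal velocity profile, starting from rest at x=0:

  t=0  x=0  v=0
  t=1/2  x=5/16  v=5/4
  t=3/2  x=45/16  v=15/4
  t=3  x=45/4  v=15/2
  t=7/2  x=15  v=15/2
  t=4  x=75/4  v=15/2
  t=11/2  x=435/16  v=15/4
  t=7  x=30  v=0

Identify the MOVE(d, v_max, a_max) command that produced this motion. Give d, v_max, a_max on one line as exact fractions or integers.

final state: t=7, x=30, v=0 → d = 30
a_max = (5/4−0)/(1/2−0) = 5/2
max v = 15/2 over t∈[3,4] → v_max = 15/2
check: 15/2·(3+1) = 30 ✓

d=30 v_max=15/2 a_max=5/2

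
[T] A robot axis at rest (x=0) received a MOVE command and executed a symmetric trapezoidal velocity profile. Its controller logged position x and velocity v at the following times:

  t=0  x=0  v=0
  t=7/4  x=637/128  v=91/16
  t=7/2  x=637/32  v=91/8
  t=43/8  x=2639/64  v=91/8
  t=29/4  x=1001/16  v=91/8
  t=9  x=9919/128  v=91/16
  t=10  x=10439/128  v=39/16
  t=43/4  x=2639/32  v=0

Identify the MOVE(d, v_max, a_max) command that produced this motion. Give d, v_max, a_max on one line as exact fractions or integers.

d=2639/32 v_max=91/8 a_max=13/4

final state: t=43/4, x=2639/32, v=0 → d = 2639/32
a_max = (91/16−0)/(7/4−0) = 13/4
max v = 91/8 over t∈[7/2,29/4] → v_max = 91/8
check: 91/8·(7/2+15/4) = 2639/32 ✓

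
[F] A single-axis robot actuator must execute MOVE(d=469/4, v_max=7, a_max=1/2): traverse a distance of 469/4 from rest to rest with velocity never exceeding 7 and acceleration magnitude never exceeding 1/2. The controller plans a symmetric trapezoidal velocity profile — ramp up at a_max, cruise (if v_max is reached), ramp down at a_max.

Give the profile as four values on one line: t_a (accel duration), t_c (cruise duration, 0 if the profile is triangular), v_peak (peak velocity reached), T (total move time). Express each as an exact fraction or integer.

t_a=14 t_c=11/4 v_peak=7 T=123/4

(v_max)²/a_max = 7²/(1/2) = 98
469/4 ≥ 98 → trapezoidal
t_a = 7/(1/2) = 14; v_peak = 7
d_cruise = 469/4 − 98 = 77/4; t_c = (77/4)/7 = 11/4
T = 2·14 + 11/4 = 123/4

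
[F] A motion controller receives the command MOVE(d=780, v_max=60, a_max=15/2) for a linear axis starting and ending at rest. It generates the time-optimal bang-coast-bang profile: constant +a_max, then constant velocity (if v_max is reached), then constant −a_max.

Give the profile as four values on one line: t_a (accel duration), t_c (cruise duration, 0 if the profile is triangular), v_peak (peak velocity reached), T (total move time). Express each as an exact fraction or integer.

vₘ²/aₘ = 60²/(15/2) = 480
780 ≥ 480 ⇒ cruise phase
t_a = 60/(15/2) = 8; v_peak = 60
d_cruise = 780 − 480 = 300; t_c = 300/60 = 5
T = 2·8 + 5 = 21

t_a=8 t_c=5 v_peak=60 T=21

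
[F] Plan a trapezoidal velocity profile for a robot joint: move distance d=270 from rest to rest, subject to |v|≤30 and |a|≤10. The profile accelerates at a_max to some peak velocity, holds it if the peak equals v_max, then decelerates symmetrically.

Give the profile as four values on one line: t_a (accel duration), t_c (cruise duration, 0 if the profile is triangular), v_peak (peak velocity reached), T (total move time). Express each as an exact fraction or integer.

t_a=3 t_c=6 v_peak=30 T=12

v_max²/a_max = 30²/10 = 90
270 ≥ 90 so v_max reached
t_a = 30/10 = 3; v_peak = 30
d_cruise = 270 − 90 = 180; t_c = 180/30 = 6
T = 2·3 + 6 = 12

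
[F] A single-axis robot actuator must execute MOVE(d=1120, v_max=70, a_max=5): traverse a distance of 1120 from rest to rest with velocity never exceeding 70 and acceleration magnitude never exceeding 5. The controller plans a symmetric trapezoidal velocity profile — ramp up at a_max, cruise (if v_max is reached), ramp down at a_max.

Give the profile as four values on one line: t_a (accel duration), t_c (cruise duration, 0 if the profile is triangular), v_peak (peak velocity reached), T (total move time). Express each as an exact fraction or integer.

t_a=14 t_c=2 v_peak=70 T=30

v_max²/a_max = 70²/5 = 980
1120 ≥ 980 ⇒ cruise phase
t_a = 70/5 = 14; v_peak = 70
d_cruise = 1120 − 980 = 140; t_c = 140/70 = 2
T = 2·14 + 2 = 30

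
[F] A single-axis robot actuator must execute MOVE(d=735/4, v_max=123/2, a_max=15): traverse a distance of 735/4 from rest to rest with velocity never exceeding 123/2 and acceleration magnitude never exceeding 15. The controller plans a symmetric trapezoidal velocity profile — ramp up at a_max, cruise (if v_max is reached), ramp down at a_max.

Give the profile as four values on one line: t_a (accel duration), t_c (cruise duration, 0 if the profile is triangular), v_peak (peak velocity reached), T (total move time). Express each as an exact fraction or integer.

t_a=7/2 t_c=0 v_peak=105/2 T=7

(v_max)²/a_max = (123/2)²/15 = 5043/20
735/4 < 5043/20 → triangular
v_peak = √(735/4·15) = √(11025/4) = 105/2
t_a = (105/2)/15 = 7/2; t_c = 0
T = 2·7/2 = 7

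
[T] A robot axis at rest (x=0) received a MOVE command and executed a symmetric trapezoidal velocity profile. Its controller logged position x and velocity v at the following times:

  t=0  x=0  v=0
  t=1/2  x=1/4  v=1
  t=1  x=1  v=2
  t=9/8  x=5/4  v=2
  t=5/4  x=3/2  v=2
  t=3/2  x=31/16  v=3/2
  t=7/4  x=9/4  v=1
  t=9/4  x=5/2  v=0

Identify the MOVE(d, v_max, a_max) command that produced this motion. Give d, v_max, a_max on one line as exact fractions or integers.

d=5/2 v_max=2 a_max=2

final state: t=9/4, x=5/2, v=0 → d = 5/2
a_max = (1−0)/(1/2−0) = 2
max v = 2 over t∈[1,5/4] → v_max = 2
check: 2·(1+1/4) = 5/2 ✓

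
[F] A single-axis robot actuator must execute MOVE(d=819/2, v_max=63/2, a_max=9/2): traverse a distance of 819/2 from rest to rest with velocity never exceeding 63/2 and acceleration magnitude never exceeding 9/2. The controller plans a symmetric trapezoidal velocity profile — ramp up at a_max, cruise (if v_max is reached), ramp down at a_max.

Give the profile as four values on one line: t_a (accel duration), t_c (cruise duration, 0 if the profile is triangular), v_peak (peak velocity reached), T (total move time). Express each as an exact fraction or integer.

t_a=7 t_c=6 v_peak=63/2 T=20

vₘ²/aₘ = (63/2)²/(9/2) = 441/2
819/2 ≥ 441/2 ⇒ cruise phase
t_a = (63/2)/(9/2) = 7; v_peak = 63/2
d_cruise = 819/2 − 441/2 = 189; t_c = 189/(63/2) = 6
T = 2·7 + 6 = 20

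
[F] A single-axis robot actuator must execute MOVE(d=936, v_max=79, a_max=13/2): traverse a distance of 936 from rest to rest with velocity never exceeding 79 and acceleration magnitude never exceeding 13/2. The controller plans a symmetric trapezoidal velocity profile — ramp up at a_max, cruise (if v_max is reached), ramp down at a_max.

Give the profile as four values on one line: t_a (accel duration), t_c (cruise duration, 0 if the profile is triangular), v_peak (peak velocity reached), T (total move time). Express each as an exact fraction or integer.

(v_max)²/a_max = 79²/(13/2) = 12482/13
936 < 12482/13 ⇒ no cruise
v_peak = √(936·13/2) = √6084 = 78
t_a = 78/(13/2) = 12; t_c = 0
T = 2·12 = 24

t_a=12 t_c=0 v_peak=78 T=24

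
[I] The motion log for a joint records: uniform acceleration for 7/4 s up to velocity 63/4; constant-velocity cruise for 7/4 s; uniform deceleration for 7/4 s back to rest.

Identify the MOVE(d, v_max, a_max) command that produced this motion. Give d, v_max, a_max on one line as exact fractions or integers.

d=441/8 v_max=63/4 a_max=9

a_max = (63/4)/(7/4) = 9
d_a = ½·63/4·7/4 = 441/32; d_c = 63/4·7/4 = 441/16
d = 2·441/32 + 441/16 = 441/8
t_c = 7/4 > 0 → v_max = v_peak = 63/4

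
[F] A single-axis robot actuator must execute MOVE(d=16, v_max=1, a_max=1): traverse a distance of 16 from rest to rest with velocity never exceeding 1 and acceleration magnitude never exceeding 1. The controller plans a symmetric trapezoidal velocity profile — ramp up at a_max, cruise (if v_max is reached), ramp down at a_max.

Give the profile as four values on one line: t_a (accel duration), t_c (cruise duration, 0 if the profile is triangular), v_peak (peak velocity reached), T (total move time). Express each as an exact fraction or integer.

vₘ²/aₘ = 1²/1 = 1
16 ≥ 1 so v_max reached
t_a = 1/1 = 1; v_peak = 1
d_cruise = 16 − 1 = 15; t_c = 15/1 = 15
T = 2·1 + 15 = 17

t_a=1 t_c=15 v_peak=1 T=17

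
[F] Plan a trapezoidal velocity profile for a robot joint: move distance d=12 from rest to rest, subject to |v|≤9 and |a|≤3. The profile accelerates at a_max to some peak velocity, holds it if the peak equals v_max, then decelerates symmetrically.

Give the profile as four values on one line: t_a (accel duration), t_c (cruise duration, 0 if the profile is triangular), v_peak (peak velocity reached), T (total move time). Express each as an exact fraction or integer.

t_a=2 t_c=0 v_peak=6 T=4

vₘ²/aₘ = 9²/3 = 27
12 < 27 ⇒ no cruise
v_peak = √(12·3) = √36 = 6
t_a = 6/3 = 2; t_c = 0
T = 2·2 = 4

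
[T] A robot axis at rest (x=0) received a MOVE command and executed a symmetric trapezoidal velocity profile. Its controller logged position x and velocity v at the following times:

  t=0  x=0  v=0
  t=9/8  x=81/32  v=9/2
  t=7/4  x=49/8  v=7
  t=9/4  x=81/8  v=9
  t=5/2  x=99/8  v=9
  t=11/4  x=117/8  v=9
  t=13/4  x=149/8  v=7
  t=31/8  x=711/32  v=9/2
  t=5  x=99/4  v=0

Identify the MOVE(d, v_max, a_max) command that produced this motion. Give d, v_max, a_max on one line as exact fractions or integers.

d=99/4 v_max=9 a_max=4

final state: t=5, x=99/4, v=0 → d = 99/4
a_max = (9/2−0)/(9/8−0) = 4
max v = 9 over t∈[9/4,11/4] → v_max = 9
check: 9·(9/4+1/2) = 99/4 ✓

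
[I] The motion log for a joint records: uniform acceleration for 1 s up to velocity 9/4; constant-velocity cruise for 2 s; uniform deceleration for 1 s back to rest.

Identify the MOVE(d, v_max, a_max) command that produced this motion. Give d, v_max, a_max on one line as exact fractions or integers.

d=27/4 v_max=9/4 a_max=9/4

a_max = (9/4)/1 = 9/4
d_a = ½·9/4·1 = 9/8; d_c = 9/4·2 = 9/2
d = 2·9/8 + 9/2 = 27/4
t_c = 2 > 0 so v_max = 9/4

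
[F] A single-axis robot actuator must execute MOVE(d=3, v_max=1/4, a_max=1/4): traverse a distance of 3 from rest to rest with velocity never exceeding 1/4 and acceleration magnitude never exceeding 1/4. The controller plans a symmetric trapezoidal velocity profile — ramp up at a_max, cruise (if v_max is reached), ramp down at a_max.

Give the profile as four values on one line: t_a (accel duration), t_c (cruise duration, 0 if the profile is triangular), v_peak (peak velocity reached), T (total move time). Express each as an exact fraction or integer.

(v_max)²/a_max = (1/4)²/(1/4) = 1/4
3 ≥ 1/4 → trapezoidal
t_a = (1/4)/(1/4) = 1; v_peak = 1/4
d_cruise = 3 − 1/4 = 11/4; t_c = (11/4)/(1/4) = 11
T = 2·1 + 11 = 13

t_a=1 t_c=11 v_peak=1/4 T=13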